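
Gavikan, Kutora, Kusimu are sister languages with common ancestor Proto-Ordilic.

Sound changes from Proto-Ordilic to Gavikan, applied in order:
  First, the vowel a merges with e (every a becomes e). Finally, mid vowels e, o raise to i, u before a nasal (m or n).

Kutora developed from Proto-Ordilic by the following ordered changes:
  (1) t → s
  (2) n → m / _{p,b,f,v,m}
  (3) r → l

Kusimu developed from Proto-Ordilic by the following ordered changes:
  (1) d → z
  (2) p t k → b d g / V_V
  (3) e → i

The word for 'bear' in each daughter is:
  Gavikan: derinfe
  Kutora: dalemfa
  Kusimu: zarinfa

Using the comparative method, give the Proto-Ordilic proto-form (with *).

Position 7: Gavikan has e, Kutora has a, Kusimu has a. Kutora preserves a here (none of its changes turn any other segment into a), so the proto-segment is *a.
Position 4: Gavikan has i, Kutora has e, Kusimu has i. Kutora preserves e here (none of its changes turn any other segment into e), so the proto-segment is *e.
Continuing position by position gives *darenfa; check it forward:
Gavikan: *darenfa
  darenfa → derenfe   [vowel merger]
  derenfe → derinfe   [pre-nasal raising]
  giving Gavikan derinfe.
Kutora: *darenfa
  darenfa (rule 1 does not apply)
  darenfa → daremfa   [nasal place assimilation]
  daremfa → dalemfa   [unconditioned shift]
  giving Kutora dalemfa.
Kusimu: *darenfa
  darenfa → zarenfa   [unconditioned shift]
  zarenfa (rule 2 does not apply)
  zarenfa → zarinfa   [vowel merger]
  giving Kusimu zarinfa.
*darenfa is the unique common source.

*darenfa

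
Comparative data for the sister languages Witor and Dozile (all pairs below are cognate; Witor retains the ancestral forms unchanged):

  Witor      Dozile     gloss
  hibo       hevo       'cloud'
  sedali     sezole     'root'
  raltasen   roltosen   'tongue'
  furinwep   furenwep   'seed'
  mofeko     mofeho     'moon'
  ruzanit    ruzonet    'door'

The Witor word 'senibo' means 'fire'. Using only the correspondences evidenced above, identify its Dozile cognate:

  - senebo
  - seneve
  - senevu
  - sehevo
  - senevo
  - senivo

hibo ~ hevo — Witor i corresponds to Dozile e after a consonant, before a labial obstruent.
hibo ~ hevo — Witor b corresponds to Dozile v between vowels (before a back vowel).
Applying these to Witor 'senibo':
  senibo → senebo   (i→e after a consonant, before a labial obstruent)
  senebo → senevo   (b→v between vowels (before a back vowel))
So the Dozile cognate is 'senevo'.

senevo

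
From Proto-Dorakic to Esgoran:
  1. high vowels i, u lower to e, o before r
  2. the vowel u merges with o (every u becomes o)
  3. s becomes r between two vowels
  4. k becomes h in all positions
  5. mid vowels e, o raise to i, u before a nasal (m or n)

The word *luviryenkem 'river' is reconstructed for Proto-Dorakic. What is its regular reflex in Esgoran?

loveryinhim

Esgoran: *luviryenkem > luveryenkem > loveryenkem > loveryenhem > loveryinhim  (by pre-rhotic lowering, vowel merger, unconditioned shift, pre-nasal raising)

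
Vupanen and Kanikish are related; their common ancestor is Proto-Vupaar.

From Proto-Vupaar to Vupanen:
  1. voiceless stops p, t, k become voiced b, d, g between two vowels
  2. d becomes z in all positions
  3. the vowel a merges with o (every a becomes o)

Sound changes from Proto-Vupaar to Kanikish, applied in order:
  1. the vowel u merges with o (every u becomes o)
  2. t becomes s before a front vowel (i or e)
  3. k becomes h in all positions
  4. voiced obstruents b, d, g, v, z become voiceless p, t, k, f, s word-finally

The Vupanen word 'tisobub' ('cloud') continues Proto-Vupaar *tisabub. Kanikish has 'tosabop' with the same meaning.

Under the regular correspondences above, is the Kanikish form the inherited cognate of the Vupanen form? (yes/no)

no

Derive the expected Kanikish reflex of *tisabub:
Kanikish: *tisabub > tisabob > sisabob > sisabop  (by vowel merger, palatalisation, final devoicing)
The regular Kanikish reflex would be 'sisabop', but the attested form is 'tosabop'. The correspondence is irregular, so they are not cognates (the Kanikish form has a different source).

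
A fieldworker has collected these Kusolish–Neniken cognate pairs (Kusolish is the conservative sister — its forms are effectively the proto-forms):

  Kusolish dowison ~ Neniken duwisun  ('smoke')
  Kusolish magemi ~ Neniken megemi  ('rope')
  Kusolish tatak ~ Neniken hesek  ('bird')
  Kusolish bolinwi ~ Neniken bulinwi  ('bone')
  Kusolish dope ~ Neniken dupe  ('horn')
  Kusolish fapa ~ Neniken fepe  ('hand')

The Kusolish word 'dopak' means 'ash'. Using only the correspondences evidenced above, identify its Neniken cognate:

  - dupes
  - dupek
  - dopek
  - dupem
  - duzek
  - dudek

dope ~ dupe — Kusolish o corresponds to Neniken u after a consonant, before a labial obstruent.
magemi ~ megemi, tatak ~ hesek — Kusolish a corresponds to Neniken e after a consonant, before a consonant other than r, m, n, p, b, f, v.
Applying these to Kusolish 'dopak':
  dopak → dupak   (o→u after a consonant, before a labial obstruent)
  dupak → dupek   (a→e after a consonant, before a consonant other than r, m, n, p, b, f, v)
So the Neniken cognate is 'dupek'.

dupek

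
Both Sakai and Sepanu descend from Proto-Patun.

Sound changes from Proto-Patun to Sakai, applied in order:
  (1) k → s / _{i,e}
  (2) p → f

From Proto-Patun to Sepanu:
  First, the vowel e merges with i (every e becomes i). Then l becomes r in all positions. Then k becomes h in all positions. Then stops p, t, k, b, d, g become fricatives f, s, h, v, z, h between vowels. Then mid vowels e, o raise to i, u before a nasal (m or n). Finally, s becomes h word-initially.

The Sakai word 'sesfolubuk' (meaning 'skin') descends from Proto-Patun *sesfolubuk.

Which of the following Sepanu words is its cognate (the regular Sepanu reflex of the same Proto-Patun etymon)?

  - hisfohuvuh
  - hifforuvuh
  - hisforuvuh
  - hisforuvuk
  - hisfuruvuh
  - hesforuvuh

Sepanu: *sesfolubuk > sisfolubuk > sisforubuk > sisforubuh > sisforuvuh > hisforuvuh  (by vowel merger, unconditioned shift, unconditioned shift, intervocalic lenition, debuccalisation)
Among the options, 'hisforuvuh' alone shows every Sepanu change applied in order.

hisforuvuh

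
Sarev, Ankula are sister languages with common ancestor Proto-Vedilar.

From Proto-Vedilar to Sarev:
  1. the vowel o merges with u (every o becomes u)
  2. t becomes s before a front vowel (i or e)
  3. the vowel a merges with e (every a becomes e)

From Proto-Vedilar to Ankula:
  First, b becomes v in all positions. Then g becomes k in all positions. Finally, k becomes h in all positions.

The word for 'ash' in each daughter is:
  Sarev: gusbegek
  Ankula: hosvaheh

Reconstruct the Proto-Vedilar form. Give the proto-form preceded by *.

*gosbagek

Position 4: Sarev has b, Ankula has v. Sarev preserves b here (none of its changes turn any other segment into b), so the proto-segment is *b.
Position 5: Sarev has e, Ankula has a. Ankula preserves a here (none of its changes turn any other segment into a), so the proto-segment is *a.
Position 8: Sarev has k, Ankula has h. Sarev preserves k here (none of its changes turn any other segment into k), so the proto-segment is *k.
Verify the candidate proto-form against each daughter:
Sarev: *gosbagek
  gosbagek → gusbagek   [vowel merger]
  gusbagek (rule 2 does not apply)
  gusbagek → gusbegek   [vowel merger]
  giving Sarev gusbegek.
Ankula: *gosbagek > gosvagek > kosvakek > hosvaheh  (by unconditioned shift, unconditioned shift, unconditioned shift)
No other proto-form is consistent with every reflex, so the reconstruction is *gosbagek.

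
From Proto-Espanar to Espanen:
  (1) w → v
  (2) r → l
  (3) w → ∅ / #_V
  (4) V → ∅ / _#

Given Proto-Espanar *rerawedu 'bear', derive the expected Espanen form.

lelaved

Espanen: *rerawedu
  rerawedu → reravedu   [unconditioned shift]
  reravedu → lelavedu   [unconditioned shift]
  lelavedu (rule 3 does not apply)
  lelavedu → lelaved   [apocope]
  giving Espanen lelaved.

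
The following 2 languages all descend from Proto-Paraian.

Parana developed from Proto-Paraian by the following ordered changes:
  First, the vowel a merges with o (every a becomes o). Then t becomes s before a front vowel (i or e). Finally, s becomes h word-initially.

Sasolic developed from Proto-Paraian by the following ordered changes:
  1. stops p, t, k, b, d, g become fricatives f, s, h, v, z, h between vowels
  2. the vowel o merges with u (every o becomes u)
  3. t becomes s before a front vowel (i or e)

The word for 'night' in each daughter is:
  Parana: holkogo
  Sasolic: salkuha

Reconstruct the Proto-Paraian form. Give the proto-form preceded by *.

Position 5: Parana has o, Sasolic has u. Taking the neighbouring segments as reconstructed: Parana o could go back to *a or *o; Sasolic u could go back to *o or *u — the one source consistent with every daughter is *o.
Position 7: Parana has o, Sasolic has a. Sasolic preserves a here (none of its changes turn any other segment into a), so the proto-segment is *a.
Position 6: Parana has g, Sasolic has h. Parana preserves g here (none of its changes turn any other segment into g), so the proto-segment is *g.
Continuing position by position gives *salkoga; check it forward:
Parana: start from *salkoga.
  rule 1 (vowel merger): salkoga → solkogo
  rule 2: no change — solkogo
  rule 3 (debuccalisation): solkogo → holkogo
  ⇒ Parana holkogo
Sasolic: *salkoga
  salkoga → salkoha   [intervocalic lenition]
  salkoha → salkuha   [vowel merger]
  salkuha (rule 3 does not apply)
  giving Sasolic salkuha.
No other proto-form is consistent with every reflex, so the reconstruction is *salkoga.

*salkoga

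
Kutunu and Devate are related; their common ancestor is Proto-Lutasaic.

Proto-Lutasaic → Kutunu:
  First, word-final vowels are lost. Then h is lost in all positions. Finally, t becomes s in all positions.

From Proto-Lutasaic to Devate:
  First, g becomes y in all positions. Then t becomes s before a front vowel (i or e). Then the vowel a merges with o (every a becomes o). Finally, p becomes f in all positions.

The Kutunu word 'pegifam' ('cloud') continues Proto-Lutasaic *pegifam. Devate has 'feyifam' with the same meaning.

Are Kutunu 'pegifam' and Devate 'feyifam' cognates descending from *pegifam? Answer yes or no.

Derive the expected Devate reflex of *pegifam:
Devate: *pegifam > peyifam > peyifom > feyifom  (by unconditioned shift, vowel merger, unconditioned shift)
The regular Devate reflex would be 'feyifom', but the attested form is 'feyifam'. The correspondence is irregular, so they are not cognates (the Devate form has a different source).

no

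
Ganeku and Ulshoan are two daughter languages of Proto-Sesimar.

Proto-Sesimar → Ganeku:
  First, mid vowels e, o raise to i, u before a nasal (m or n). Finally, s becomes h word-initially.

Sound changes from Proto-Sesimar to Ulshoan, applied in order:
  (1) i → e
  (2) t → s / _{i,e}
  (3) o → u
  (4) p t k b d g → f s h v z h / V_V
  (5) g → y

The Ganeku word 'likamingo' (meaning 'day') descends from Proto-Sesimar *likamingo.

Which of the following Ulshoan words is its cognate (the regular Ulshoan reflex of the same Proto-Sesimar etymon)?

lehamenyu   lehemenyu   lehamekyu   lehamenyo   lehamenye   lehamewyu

Ulshoan: *likamingo > lekamengo > lekamengu > lehamengu > lehamenyu  (by vowel merger, vowel merger, intervocalic lenition, unconditioned shift)

lehamenyu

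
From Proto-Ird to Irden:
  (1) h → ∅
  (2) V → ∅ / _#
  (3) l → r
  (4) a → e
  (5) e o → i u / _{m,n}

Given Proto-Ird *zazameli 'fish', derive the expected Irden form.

Irden: *zazameli > zazamel > zazamer > zezemer > zezimer  (by apocope, unconditioned shift, vowel merger, pre-nasal raising)

zezimer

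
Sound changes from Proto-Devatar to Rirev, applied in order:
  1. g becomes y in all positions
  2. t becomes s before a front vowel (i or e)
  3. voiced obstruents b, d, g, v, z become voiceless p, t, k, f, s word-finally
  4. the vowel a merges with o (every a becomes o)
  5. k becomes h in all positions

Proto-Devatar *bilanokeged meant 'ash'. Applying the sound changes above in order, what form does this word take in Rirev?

bilonoheyet

Rirev: *bilanokeged
  bilanokeged → bilanokeyed   [unconditioned shift]
  bilanokeyed (rule 2 does not apply)
  bilanokeyed → bilanokeyet   [final devoicing]
  bilanokeyet → bilonokeyet   [vowel merger]
  bilonokeyet → bilonoheyet   [unconditioned shift]
  giving Rirev bilonoheyet.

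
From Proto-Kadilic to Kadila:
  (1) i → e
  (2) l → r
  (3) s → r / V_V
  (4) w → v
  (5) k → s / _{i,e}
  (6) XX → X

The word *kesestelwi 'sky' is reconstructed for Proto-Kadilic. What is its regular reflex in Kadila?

Kadila: *kesestelwi
  kesestelwi → kesestelwe   [vowel merger]
  kesestelwe → kesesterwe   [unconditioned shift]
  kesesterwe → keresterwe   [rhotacism]
  keresterwe → keresterve   [unconditioned shift]
  keresterve → seresterve   [palatalisation]
  seresterve (rule 6 does not apply)
  giving Kadila seresterve.

seresterve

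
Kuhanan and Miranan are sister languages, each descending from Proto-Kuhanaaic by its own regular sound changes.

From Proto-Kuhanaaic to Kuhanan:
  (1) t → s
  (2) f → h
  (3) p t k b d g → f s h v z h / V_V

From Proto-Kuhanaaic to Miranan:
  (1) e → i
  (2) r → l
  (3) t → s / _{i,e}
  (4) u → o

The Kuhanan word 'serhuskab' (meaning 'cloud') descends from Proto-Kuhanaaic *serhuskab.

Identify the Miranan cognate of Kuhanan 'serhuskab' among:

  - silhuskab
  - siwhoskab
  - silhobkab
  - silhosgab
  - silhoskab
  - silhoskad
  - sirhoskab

silhoskab

Miranan: *serhuskab > sirhuskab > silhuskab > silhoskab  (by vowel merger, unconditioned shift, vowel merger)
Among the options, 'silhoskab' alone shows every Miranan change applied in order.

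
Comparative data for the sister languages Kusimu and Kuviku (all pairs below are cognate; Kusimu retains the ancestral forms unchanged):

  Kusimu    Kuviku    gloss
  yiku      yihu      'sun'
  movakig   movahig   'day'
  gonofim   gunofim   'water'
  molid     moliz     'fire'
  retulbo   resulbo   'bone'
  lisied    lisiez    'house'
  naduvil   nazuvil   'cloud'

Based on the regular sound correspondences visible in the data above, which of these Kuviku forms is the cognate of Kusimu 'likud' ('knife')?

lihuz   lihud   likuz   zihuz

yiku ~ yihu — Kusimu k corresponds to Kuviku h between vowels (before a back vowel).
molid ~ moliz, lisied ~ lisiez — Kusimu d corresponds to Kuviku z word-finally.
Applying these to Kusimu 'likud':
  likud → lihud   (k→h between vowels (before a back vowel))
  lihud → lihuz   (d→z word-finally)
So the Kuviku cognate is 'lihuz'.

lihuz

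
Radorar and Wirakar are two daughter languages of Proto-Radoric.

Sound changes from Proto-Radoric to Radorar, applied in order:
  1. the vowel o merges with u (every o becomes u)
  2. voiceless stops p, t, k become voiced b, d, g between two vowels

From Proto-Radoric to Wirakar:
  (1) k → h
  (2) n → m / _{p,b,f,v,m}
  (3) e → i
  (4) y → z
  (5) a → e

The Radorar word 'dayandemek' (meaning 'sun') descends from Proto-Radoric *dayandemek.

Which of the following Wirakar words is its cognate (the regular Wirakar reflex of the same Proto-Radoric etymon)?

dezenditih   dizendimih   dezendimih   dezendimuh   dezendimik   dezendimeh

Wirakar: *dayandemek > dayandemeh > dayandimih > dazandimih > dezendimih  (by unconditioned shift, vowel merger, unconditioned shift, vowel merger)
The other candidates each miss or misapply at least one Wirakar change.

dezendimih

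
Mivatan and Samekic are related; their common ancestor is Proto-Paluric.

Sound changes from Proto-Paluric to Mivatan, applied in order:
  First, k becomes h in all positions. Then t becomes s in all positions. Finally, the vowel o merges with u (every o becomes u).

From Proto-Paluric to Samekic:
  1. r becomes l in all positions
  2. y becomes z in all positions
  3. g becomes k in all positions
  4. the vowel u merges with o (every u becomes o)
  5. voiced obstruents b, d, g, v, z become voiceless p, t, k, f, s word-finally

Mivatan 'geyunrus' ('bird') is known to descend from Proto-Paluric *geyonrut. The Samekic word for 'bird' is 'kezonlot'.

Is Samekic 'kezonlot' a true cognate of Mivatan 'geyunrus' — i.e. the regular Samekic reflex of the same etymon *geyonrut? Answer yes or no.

yes

Derive the expected Samekic reflex of *geyonrut:
Samekic: *geyonrut
  geyonrut → geyonlut   [unconditioned shift]
  geyonlut → gezonlut   [unconditioned shift]
  gezonlut → kezonlut   [unconditioned shift]
  kezonlut → kezonlot   [vowel merger]
  kezonlot (rule 5 does not apply)
  giving Samekic kezonlot.
Samekic 'kezonlot' matches the regular reflex exactly, so the pair is cognate.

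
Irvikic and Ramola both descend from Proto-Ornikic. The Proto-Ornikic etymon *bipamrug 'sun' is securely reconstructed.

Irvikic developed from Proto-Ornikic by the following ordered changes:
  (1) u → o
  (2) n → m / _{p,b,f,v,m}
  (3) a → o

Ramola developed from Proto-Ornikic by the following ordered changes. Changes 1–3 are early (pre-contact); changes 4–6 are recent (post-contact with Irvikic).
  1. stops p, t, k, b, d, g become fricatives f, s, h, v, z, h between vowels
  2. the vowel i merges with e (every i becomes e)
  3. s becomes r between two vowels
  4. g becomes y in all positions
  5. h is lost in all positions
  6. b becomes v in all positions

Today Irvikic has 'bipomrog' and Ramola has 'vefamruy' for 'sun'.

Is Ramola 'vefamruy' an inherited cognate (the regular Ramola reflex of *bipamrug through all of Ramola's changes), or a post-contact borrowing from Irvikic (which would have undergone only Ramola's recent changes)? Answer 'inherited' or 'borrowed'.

inherited

If inherited, *bipamrug would pass through all of Ramola's changes:
Ramola: *bipamrug > bifamrug > befamrug > befamruy > vefamruy  (by intervocalic lenition, vowel merger, unconditioned shift, unconditioned shift)
If borrowed from Irvikic 'bipomrog' after the early changes, it would undergo only the recent ones:
  rule 4 (unconditioned shift): bipomrog → bipomroy
  rule 5 (h-loss): no change (bipomroy)
  rule 6 (unconditioned shift): bipomroy → vipomroy
  ⇒ as a loan: vipomroy
Ramola 'vefamruy' matches the inherited outcome exactly, so it is an inherited cognate, not a loan.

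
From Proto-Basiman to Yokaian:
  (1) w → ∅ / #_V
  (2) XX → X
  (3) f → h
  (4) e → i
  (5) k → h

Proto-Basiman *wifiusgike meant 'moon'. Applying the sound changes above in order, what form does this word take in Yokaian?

ihiusgihi

Yokaian: *wifiusgike
  wifiusgike → ifiusgike   [glide loss]
  ifiusgike (rule 2 does not apply)
  ifiusgike → ihiusgike   [unconditioned shift]
  ihiusgike → ihiusgiki   [vowel merger]
  ihiusgiki → ihiusgihi   [unconditioned shift]
  giving Yokaian ihiusgihi.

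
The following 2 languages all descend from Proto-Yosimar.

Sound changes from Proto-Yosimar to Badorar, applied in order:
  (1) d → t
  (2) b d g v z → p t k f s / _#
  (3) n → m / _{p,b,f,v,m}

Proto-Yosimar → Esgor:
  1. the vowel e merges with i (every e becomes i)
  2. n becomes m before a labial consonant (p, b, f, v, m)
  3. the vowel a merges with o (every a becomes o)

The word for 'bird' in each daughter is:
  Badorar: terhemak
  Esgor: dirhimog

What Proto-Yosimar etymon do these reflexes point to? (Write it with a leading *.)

Position 2: Badorar has e, Esgor has i. Badorar preserves e here (none of its changes turn any other segment into e), so the proto-segment is *e.
Position 8: Badorar has k, Esgor has g. Esgor preserves g here (none of its changes turn any other segment into g), so the proto-segment is *g.
Position 7: Badorar has a, Esgor has o. Badorar preserves a here (none of its changes turn any other segment into a), so the proto-segment is *a.
Continuing position by position gives *derhemag; check it forward:
Badorar: *derhemag > terhemag > terhemak  (by unconditioned shift, final devoicing)
Esgor: start from *derhemag.
  rule 1 (vowel merger): derhemag → dirhimag
  rule 2: no change — dirhimag
  rule 3 (vowel merger): dirhimag → dirhimog
  ⇒ Esgor dirhimog
Only *derhemag yields all of Badorar terhemak, Esgor dirhimog.

*derhemag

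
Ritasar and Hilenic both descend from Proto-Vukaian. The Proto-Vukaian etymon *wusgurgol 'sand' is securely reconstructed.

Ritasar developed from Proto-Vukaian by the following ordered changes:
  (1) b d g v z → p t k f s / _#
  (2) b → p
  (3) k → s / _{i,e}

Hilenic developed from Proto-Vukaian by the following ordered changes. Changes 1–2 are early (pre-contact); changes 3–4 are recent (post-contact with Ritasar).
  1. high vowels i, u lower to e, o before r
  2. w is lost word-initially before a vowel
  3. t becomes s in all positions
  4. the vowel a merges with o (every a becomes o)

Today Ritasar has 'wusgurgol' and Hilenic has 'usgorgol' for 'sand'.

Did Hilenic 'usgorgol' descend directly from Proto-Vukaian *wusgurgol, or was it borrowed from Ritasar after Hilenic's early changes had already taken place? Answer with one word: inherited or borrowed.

If inherited, *wusgurgol would pass through all of Hilenic's changes:
Hilenic: *wusgurgol
  wusgurgol → wusgorgol   [pre-rhotic lowering]
  wusgorgol → usgorgol   [glide loss]
  usgorgol (rule 3 does not apply)
  usgorgol (rule 4 does not apply)
  giving Hilenic usgorgol.
If borrowed from Ritasar 'wusgurgol' after the early changes, it would undergo only the recent ones:
  rule 3 (unconditioned shift): no change (wusgurgol)
  rule 4 (vowel merger): no change (wusgurgol)
  ⇒ as a loan: wusgurgol
Hilenic 'usgorgol' matches the inherited outcome exactly, so it is an inherited cognate, not a loan.

inherited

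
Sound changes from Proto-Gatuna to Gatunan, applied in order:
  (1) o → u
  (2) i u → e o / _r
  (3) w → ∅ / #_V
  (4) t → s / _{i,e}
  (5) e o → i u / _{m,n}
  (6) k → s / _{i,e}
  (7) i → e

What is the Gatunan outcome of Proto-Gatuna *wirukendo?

Gatunan: start from *wirukendo.
  rule 1 (vowel merger): wirukendo → wirukendu
  rule 2 (pre-rhotic lowering): wirukendu → werukendu
  rule 3 (glide loss): werukendu → erukendu
  rule 4: no change — erukendu
  rule 5 (pre-nasal raising): erukendu → erukindu
  rule 6 (palatalisation): erukindu → erusindu
  rule 7 (vowel merger): erusindu → erusendu
  ⇒ Gatunan erusendu

erusendu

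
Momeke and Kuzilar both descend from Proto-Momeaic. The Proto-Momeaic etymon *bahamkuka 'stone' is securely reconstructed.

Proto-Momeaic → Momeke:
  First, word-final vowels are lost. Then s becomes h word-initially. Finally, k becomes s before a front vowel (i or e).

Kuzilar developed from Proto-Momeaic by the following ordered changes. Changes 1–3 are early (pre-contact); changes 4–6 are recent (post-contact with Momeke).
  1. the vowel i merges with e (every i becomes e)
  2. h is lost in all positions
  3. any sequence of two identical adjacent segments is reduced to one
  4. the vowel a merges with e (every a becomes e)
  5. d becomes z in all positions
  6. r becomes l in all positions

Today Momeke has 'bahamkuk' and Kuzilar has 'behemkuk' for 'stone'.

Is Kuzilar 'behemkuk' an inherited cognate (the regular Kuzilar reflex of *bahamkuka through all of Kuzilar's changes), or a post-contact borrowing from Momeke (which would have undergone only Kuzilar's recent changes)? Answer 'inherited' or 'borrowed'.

If inherited, *bahamkuka would pass through all of Kuzilar's changes:
Kuzilar: start from *bahamkuka.
  rule 1: no change — bahamkuka
  rule 2 (h-loss): bahamkuka → baamkuka
  rule 3 (degemination): baamkuka → bamkuka
  rule 4 (vowel merger): bamkuka → bemkuke
  rule 5: no change — bemkuke
  rule 6: no change — bemkuke
  ⇒ Kuzilar bemkuke
If borrowed from Momeke 'bahamkuk' after the early changes, it would undergo only the recent ones:
  rule 4 (vowel merger): bahamkuk → behemkuk
  rule 5 (unconditioned shift): no change (behemkuk)
  rule 6 (unconditioned shift): no change (behemkuk)
  ⇒ as a loan: behemkuk
Kuzilar 'behemkuk' matches the loan outcome 'behemkuk', not the inherited 'bemkuke' — it skipped the early Kuzilar changes, so it was borrowed from Momeke.

borrowed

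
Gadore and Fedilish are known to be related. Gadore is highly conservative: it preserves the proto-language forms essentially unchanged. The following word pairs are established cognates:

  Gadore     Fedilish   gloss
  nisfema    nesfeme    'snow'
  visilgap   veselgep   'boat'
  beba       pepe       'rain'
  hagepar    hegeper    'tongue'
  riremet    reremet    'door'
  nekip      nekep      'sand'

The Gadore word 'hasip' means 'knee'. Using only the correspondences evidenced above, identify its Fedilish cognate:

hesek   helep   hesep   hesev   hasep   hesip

hesep

hagepar ~ hegeper — Gadore a corresponds to Fedilish e after a consonant, before a consonant other than r, m, n, p, b, f, v.
nekip ~ nekep — Gadore i corresponds to Fedilish e after a consonant, before a labial obstruent.
Applying these to Gadore 'hasip':
  hasip → hesip   (a→e after a consonant, before a consonant other than r, m, n, p, b, f, v)
  hesip → hesep   (i→e after a consonant, before a labial obstruent)
So the Fedilish cognate is 'hesep'.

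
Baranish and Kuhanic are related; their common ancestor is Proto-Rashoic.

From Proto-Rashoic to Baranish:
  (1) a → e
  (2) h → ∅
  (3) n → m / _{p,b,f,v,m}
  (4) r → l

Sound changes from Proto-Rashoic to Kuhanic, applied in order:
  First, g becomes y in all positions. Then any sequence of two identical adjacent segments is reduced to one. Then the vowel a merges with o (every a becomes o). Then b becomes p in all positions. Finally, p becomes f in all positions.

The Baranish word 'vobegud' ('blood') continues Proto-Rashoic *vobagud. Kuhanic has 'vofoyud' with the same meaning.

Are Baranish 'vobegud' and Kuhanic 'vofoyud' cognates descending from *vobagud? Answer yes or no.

Derive the expected Kuhanic reflex of *vobagud:
Kuhanic: *vobagud > vobayud > voboyud > vopoyud > vofoyud  (by unconditioned shift, vowel merger, unconditioned shift, unconditioned shift)
Kuhanic 'vofoyud' matches the regular reflex exactly, so the pair is cognate.

yes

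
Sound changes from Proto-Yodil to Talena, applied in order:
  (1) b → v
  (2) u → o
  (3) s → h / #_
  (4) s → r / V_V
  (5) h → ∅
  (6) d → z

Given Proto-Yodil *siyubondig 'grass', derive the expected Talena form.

iyovonzig

Talena: start from *siyubondig.
  rule 1 (unconditioned shift): siyubondig → siyuvondig
  rule 2 (vowel merger): siyuvondig → siyovondig
  rule 3 (debuccalisation): siyovondig → hiyovondig
  rule 4: no change — hiyovondig
  rule 5 (h-loss): hiyovondig → iyovondig
  rule 6 (unconditioned shift): iyovondig → iyovonzig
  ⇒ Talena iyovonzig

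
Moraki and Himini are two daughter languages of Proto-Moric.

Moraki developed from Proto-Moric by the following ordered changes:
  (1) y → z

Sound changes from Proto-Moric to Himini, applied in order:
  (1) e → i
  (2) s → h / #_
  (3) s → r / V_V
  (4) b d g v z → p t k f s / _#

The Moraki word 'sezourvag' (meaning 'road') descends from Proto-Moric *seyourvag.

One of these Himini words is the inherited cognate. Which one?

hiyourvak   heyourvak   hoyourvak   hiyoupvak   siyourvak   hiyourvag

Himini: start from *seyourvag.
  rule 1 (vowel merger): seyourvag → siyourvag
  rule 2 (debuccalisation): siyourvag → hiyourvag
  rule 3: no change — hiyourvag
  rule 4 (final devoicing): hiyourvag → hiyourvak
  ⇒ Himini hiyourvak
Among the options, 'hiyourvak' alone shows every Himini change applied in order.

hiyourvak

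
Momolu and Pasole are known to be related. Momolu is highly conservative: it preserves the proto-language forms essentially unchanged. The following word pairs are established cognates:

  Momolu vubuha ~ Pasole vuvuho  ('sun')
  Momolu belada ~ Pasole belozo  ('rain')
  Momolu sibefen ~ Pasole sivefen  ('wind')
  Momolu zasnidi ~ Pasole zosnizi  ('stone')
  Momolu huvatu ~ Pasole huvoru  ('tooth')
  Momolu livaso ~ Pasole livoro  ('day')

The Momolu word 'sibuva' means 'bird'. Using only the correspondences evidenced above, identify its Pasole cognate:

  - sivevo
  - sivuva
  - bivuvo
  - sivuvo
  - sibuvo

vubuha ~ vuvuho — Momolu b corresponds to Pasole v between vowels (before a back vowel).
vubuha ~ vuvuho, belada ~ belozo — Momolu a corresponds to Pasole o word-finally.
Applying these to Momolu 'sibuva':
  sibuva → sivuva   (b→v between vowels (before a back vowel))
  sivuva → sivuvo   (a→o word-finally)
So the Pasole cognate is 'sivuvo'.

sivuvo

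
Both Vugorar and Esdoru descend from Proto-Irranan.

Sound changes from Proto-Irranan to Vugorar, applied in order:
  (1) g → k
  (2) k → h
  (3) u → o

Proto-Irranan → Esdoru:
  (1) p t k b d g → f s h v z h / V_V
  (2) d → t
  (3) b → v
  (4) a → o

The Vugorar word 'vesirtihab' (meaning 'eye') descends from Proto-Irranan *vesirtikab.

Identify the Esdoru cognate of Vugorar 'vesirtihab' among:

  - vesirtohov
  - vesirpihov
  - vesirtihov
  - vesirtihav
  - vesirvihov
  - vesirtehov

Esdoru: *vesirtikab
  vesirtikab → vesirtihab   [intervocalic lenition]
  vesirtihab (rule 2 does not apply)
  vesirtihab → vesirtihav   [unconditioned shift]
  vesirtihav → vesirtihov   [vowel merger]
  giving Esdoru vesirtihov.
Among the options, 'vesirtihov' alone shows every Esdoru change applied in order.

vesirtihov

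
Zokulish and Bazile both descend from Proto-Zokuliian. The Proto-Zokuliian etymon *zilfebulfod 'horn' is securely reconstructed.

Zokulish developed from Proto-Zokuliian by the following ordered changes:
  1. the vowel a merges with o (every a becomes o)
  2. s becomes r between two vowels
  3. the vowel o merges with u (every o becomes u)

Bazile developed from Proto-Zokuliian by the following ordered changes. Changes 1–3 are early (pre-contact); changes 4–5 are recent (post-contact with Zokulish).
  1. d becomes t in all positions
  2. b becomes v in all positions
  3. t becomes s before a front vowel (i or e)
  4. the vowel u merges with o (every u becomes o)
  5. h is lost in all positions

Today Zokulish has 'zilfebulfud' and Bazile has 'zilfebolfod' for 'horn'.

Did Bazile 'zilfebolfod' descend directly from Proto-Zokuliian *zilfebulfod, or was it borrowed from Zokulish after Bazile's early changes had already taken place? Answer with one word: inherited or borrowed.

If inherited, *zilfebulfod would pass through all of Bazile's changes:
Bazile: start from *zilfebulfod.
  rule 1 (unconditioned shift): zilfebulfod → zilfebulfot
  rule 2 (unconditioned shift): zilfebulfot → zilfevulfot
  rule 3: no change — zilfevulfot
  rule 4 (vowel merger): zilfevulfot → zilfevolfot
  rule 5: no change — zilfevolfot
  ⇒ Bazile zilfevolfot
If borrowed from Zokulish 'zilfebulfud' after the early changes, it would undergo only the recent ones:
  rule 4 (vowel merger): zilfebulfud → zilfebolfod
  rule 5 (h-loss): no change (zilfebolfod)
  ⇒ as a loan: zilfebolfod
Bazile 'zilfebolfod' matches the loan outcome 'zilfebolfod', not the inherited 'zilfevolfot' — it skipped the early Bazile changes, so it was borrowed from Zokulish.

borrowed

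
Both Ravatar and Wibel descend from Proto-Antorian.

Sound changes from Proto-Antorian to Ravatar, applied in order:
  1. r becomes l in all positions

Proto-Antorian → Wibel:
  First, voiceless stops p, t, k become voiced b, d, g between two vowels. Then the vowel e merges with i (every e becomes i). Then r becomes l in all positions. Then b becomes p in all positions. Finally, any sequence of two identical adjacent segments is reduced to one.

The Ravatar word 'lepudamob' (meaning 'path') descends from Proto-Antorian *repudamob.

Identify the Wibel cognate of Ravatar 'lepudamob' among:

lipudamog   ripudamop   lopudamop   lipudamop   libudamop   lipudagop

lipudamop

Wibel: start from *repudamob.
  rule 1 (intervocalic voicing): repudamob → rebudamob
  rule 2 (vowel merger): rebudamob → ribudamob
  rule 3 (unconditioned shift): ribudamob → libudamob
  rule 4 (unconditioned shift): libudamob → lipudamop
  rule 5: no change — lipudamop
  ⇒ Wibel lipudamop
The other candidates each miss or misapply at least one Wibel change.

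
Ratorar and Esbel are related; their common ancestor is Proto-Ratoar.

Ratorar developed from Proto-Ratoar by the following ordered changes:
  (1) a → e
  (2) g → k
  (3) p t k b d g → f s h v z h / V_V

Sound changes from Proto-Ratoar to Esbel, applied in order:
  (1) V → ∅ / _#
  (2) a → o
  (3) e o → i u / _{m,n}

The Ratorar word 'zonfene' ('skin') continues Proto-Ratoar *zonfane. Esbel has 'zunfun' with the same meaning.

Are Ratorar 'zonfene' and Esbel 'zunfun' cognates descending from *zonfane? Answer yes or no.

Derive the expected Esbel reflex of *zonfane:
Esbel: *zonfane > zonfan > zonfon > zunfun  (by apocope, vowel merger, pre-nasal raising)
Esbel 'zunfun' matches the regular reflex exactly, so the pair is cognate.

yes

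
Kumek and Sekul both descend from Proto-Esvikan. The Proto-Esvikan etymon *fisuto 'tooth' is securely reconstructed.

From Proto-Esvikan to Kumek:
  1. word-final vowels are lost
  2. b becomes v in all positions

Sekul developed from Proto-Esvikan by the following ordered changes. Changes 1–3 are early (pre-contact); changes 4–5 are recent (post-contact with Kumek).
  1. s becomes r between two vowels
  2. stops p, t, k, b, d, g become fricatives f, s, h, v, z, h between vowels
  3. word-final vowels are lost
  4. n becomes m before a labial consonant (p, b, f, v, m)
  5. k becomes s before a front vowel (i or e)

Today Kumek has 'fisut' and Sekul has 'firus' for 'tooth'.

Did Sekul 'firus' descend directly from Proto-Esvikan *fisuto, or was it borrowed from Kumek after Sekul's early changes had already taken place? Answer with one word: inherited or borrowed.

If inherited, *fisuto would pass through all of Sekul's changes:
Sekul: start from *fisuto.
  rule 1 (rhotacism): fisuto → firuto
  rule 2 (intervocalic lenition): firuto → firuso
  rule 3 (apocope): firuso → firus
  rule 4: no change — firus
  rule 5: no change — firus
  ⇒ Sekul firus
If borrowed from Kumek 'fisut' after the early changes, it would undergo only the recent ones:
  rule 4 (nasal place assimilation): no change (fisut)
  rule 5 (palatalisation): no change (fisut)
  ⇒ as a loan: fisut
Sekul 'firus' matches the inherited outcome exactly, so it is an inherited cognate, not a loan.

inherited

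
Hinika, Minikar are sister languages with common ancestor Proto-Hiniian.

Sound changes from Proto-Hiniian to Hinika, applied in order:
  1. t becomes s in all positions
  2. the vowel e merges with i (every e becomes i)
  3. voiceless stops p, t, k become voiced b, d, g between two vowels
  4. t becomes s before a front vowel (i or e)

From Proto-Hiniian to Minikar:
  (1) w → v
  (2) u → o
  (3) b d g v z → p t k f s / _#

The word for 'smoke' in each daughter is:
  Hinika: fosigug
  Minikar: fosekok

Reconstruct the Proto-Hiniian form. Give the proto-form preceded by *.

Position 7: Hinika has g, Minikar has k. Taking the neighbouring segments as reconstructed: Hinika g can only go back to *g; Minikar k could go back to *k or *g — the one source consistent with every daughter is *g.
Position 5: Hinika has g, Minikar has k. Taking the neighbouring segments as reconstructed: Hinika g could go back to *k or *g; Minikar k can only go back to *k — the one source consistent with every daughter is *k.
Position 6: Hinika has u, Minikar has o. Hinika preserves u here (none of its changes turn any other segment into u), so the proto-segment is *u.
Continuing position by position gives *fosekug; check it forward:
Hinika: start from *fosekug.
  rule 1: no change — fosekug
  rule 2 (vowel merger): fosekug → fosikug
  rule 3 (intervocalic voicing): fosikug → fosigug
  rule 4: no change — fosigug
  ⇒ Hinika fosigug
Minikar: *fosekug > fosekog > fosekok  (by vowel merger, final devoicing)
Only *fosekug yields all of Hinika fosigug, Minikar fosekok.

*fosekug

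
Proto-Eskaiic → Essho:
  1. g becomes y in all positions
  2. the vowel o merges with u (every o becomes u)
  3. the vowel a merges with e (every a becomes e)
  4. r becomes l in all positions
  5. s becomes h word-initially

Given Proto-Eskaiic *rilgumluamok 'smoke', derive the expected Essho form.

lilyumluemuk

Essho: *rilgumluamok
  rilgumluamok → rilyumluamok   [unconditioned shift]
  rilyumluamok → rilyumluamuk   [vowel merger]
  rilyumluamuk → rilyumluemuk   [vowel merger]
  rilyumluemuk → lilyumluemuk   [unconditioned shift]
  lilyumluemuk (rule 5 does not apply)
  giving Essho lilyumluemuk.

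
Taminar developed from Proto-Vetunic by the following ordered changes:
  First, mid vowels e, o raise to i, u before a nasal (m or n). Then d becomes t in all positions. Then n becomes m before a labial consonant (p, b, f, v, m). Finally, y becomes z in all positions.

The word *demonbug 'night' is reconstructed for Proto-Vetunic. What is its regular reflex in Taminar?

timumbug

Taminar: start from *demonbug.
  rule 1 (pre-nasal raising): demonbug → dimunbug
  rule 2 (unconditioned shift): dimunbug → timunbug
  rule 3 (nasal place assimilation): timunbug → timumbug
  rule 4: no change — timumbug
  ⇒ Taminar timumbug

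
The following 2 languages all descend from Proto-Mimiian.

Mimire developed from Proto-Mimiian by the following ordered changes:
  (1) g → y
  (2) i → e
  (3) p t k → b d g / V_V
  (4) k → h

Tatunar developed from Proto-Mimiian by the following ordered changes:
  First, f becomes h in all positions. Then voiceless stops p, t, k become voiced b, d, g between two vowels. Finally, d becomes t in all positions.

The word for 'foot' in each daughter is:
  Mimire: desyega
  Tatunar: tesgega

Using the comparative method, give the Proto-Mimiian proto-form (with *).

*desgeka

Position 1: Mimire has d, Tatunar has t. Taking the neighbouring segments as reconstructed: Mimire d can only go back to *d; Tatunar t could go back to *t or *d — the one source consistent with every daughter is *d.
Position 6: Mimire has g, Tatunar has g. In Mimire, g can only continue *k, so the proto-segment is *k.
Position 4: Mimire has y, Tatunar has g. Taking the neighbouring segments as reconstructed: Mimire y could go back to *g or *y; Tatunar g can only go back to *g — the one source consistent with every daughter is *g.
Continuing position by position gives *desgeka; check it forward:
Mimire: *desgeka
  desgeka → desyeka   [unconditioned shift]
  desyeka (rule 2 does not apply)
  desyeka → desyega   [intervocalic voicing]
  desyega (rule 4 does not apply)
  giving Mimire desyega.
Tatunar: *desgeka > desgega > tesgega  (by intervocalic voicing, unconditioned shift)
*desgeka is the unique common source.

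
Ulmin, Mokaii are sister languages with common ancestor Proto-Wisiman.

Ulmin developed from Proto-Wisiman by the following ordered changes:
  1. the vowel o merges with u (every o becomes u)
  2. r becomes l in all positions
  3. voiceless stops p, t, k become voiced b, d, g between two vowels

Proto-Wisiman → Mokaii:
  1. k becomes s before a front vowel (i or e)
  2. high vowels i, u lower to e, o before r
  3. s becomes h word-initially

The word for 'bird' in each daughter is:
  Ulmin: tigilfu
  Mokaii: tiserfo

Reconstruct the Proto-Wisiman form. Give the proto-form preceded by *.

Position 5: Ulmin has l, Mokaii has r. Mokaii preserves r here (none of its changes turn any other segment into r), so the proto-segment is *r.
Position 3: Ulmin has g, Mokaii has s. Taking the neighbouring segments as reconstructed: Ulmin g could go back to *k or *g; Mokaii s could go back to *k or *s — the one source consistent with every daughter is *k.
Verify the candidate proto-form against each daughter:
Ulmin: start from *tikirfo.
  rule 1 (vowel merger): tikirfo → tikirfu
  rule 2 (unconditioned shift): tikirfu → tikilfu
  rule 3 (intervocalic voicing): tikilfu → tigilfu
  ⇒ Ulmin tigilfu
Mokaii: *tikirfo > tisirfo > tiserfo  (by palatalisation, pre-rhotic lowering)
Only *tikirfo yields all of Ulmin tigilfu, Mokaii tiserfo.

*tikirfo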